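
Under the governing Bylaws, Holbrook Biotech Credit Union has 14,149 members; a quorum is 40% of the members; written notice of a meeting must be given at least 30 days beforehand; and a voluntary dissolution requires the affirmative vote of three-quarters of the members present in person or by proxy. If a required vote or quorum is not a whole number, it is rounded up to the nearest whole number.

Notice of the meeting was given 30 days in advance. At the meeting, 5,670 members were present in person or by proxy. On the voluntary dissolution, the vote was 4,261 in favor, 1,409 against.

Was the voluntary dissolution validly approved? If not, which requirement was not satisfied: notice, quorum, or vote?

Notice: 30 days given; 30 required. Satisfied.
Quorum: 40% of 14,149 = 5,659.60, rounded up to 5,660; 5,670 present. Satisfied.
Vote: requires three-fourths of those present (5,670); 3/4 of 5670 = 4252.50, rounded up to 4253, so 4,253 needed; 4,261 in favor. Satisfied.

Valid — all requirements satisfied.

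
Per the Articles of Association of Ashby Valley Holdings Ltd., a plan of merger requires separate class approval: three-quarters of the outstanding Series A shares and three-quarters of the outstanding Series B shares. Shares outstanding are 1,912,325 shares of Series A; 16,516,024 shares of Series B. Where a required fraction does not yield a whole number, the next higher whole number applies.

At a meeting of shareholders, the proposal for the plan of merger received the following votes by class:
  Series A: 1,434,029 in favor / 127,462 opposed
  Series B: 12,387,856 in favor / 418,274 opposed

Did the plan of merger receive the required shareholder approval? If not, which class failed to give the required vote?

Not approved — the Series A shares did not give the required vote.

Series A: 3/4 of 1912325 = 1434243.75, rounded up to 1434244; 1,434,244 required, 1,434,029 in favor — not approved.
Series B: 3/4 of 16516024 = 12387018; 12,387,018 required, 12,387,856 in favor — approved.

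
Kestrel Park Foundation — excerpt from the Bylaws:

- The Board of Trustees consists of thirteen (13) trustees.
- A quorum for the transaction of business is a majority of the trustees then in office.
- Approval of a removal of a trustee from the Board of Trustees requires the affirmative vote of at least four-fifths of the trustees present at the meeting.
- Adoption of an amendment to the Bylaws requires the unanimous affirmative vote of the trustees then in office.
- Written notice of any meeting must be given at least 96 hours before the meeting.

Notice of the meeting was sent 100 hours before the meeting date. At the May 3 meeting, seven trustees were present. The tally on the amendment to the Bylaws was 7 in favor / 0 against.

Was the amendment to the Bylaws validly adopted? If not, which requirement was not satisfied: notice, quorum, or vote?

Invalid — vote requirement not satisfied.

Notice: 100 hours given; 96 required (100 ≥ 96). Satisfied.
Quorum: 7 present; quorum is 7. Satisfied.
Vote: the amendment to the Bylaws requires the unanimous vote of the trustees then in office (13). Unanimous means all 13, so 13 affirmative votes are needed; 7 voted in favor. Not satisfied.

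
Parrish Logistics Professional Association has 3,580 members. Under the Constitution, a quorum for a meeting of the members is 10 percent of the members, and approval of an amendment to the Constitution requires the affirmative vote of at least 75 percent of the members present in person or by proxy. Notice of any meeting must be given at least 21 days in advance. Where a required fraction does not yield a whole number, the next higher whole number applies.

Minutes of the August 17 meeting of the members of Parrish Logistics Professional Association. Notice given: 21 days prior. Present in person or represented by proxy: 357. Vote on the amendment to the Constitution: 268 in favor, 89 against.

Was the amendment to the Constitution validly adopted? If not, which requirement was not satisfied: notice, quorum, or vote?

Notice: 21 days given; 21 required. Satisfied.
Quorum: 10% of 3,580 = 358; 357 present. Not satisfied.
Vote: requires three-fourths of those present (357); 3/4 of 357 = 267.75, rounded up to 268, so 268 needed; 268 in favor. Satisfied.

Invalid — quorum requirement not satisfied.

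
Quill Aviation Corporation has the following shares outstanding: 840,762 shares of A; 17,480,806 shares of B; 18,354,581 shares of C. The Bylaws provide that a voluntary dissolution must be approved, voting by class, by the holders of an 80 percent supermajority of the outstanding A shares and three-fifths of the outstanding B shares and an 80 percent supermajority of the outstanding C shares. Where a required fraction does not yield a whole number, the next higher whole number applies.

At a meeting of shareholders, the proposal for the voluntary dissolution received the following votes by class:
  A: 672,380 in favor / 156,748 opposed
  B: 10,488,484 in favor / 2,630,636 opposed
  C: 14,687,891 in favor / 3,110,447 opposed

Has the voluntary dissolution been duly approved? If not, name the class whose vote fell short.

A: 4/5 of 840762 = 672609.60, rounded up to 672610; 672,610 required, 672,380 in favor — not approved.
B: 3/5 of 17480806 = 10488483.60, rounded up to 10488484; 10,488,484 required, 10,488,484 in favor — approved.
C: 4/5 of 18354581 = 14683664.80, rounded up to 14683665; 14,683,665 required, 14,687,891 in favor — approved.

Not approved — the A shares did not give the required vote.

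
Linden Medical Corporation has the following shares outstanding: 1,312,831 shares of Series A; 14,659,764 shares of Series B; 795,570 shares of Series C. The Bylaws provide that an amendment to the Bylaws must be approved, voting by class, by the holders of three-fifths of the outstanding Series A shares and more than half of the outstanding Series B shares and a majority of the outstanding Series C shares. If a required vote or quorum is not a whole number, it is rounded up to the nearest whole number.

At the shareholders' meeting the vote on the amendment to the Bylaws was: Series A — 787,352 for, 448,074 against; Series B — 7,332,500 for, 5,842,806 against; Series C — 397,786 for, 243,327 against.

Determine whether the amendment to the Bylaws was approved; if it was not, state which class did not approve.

Not approved — the Series A shares did not give the required vote.

Series A: 3/5 of 1312831 = 787698.60, rounded up to 787699; 787,699 required, 787,352 in favor — not approved.
Series B: a majority of 14659764 is 7329883; 7,329,883 required, 7,332,500 in favor — approved.
Series C: a majority of 795570 is 397786; 397,786 required, 397,786 in favor — approved.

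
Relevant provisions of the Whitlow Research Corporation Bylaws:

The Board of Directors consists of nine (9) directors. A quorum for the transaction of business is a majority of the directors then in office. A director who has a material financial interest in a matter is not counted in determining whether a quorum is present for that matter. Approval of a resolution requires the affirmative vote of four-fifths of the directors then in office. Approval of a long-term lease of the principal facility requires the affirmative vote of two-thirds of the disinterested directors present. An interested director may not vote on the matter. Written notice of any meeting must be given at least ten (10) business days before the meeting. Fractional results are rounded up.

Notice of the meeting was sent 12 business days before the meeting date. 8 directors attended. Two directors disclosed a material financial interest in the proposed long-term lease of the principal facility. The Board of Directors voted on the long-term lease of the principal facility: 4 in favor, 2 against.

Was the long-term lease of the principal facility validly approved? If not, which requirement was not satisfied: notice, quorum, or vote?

Valid — all requirements satisfied.

Notice: 12 business days given; 10 required (12 ≥ 10). Satisfied.
Quorum: 8 present, but the 2 interested directors do not count, leaving 6. Quorum is 5. Satisfied.
Vote: the long-term lease of the principal facility requires two-thirds of the disinterested directors present (8 − 2 = 6). 2/3 of 6 = 4, so 4 affirmative votes are needed; 4 voted in favor. Satisfied.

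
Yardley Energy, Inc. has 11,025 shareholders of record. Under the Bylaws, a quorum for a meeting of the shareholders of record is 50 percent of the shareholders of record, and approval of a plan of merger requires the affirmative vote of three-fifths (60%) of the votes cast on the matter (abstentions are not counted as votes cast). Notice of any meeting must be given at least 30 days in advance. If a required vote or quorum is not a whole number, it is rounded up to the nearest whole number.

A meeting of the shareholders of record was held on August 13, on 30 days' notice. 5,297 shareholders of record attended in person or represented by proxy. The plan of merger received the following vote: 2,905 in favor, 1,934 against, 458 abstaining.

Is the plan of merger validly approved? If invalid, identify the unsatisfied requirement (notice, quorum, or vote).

Invalid — quorum requirement not satisfied.

Notice: 30 days given; 30 required. Satisfied.
Quorum: 50% of 11,025 = 5,512.50, rounded up to 5,513; 5,297 present. Not satisfied.
Vote: requires three-fifths of the votes cast (5,297 − 458 abstaining = 4,839); 3/5 of 4839 = 2903.40, rounded up to 2904, so 2,904 needed; 2,905 in favor. Satisfied.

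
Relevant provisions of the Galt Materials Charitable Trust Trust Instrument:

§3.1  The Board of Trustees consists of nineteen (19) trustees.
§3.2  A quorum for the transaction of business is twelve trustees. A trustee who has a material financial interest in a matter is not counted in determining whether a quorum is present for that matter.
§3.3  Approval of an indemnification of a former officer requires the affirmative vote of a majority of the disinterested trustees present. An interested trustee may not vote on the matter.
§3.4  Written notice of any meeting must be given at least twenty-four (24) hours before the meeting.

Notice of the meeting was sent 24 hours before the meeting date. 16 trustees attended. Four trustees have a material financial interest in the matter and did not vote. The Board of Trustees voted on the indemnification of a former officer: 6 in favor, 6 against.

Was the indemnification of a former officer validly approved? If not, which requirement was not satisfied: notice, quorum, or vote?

Invalid — vote requirement not satisfied.

Notice: 24 hours given; 24 required (24 ≥ 24). Satisfied.
Quorum: 16 present, but the 4 interested trustees do not count, leaving 12. Quorum is 12. Satisfied.
Vote: the indemnification of a former officer requires a majority of the disinterested trustees present (16 − 4 = 12). A majority of 12 is 7, so 7 affirmative votes are needed; 6 voted in favor. Not satisfied.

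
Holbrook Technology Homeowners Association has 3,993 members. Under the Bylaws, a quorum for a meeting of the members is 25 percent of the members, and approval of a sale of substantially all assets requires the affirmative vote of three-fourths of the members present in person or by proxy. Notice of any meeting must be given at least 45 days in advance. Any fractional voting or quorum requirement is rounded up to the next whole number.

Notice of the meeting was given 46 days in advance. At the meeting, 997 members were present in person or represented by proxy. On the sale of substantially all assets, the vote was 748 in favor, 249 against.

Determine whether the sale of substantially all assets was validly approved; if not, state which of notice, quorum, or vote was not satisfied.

Notice: 46 days given; 45 required. Satisfied.
Quorum: 25% of 3,993 = 998.25, rounded up to 999; 997 present. Not satisfied.
Vote: requires three-fourths of those present (997); 3/4 of 997 = 747.75, rounded up to 748, so 748 needed; 748 in favor. Satisfied.

Invalid — quorum requirement not satisfied.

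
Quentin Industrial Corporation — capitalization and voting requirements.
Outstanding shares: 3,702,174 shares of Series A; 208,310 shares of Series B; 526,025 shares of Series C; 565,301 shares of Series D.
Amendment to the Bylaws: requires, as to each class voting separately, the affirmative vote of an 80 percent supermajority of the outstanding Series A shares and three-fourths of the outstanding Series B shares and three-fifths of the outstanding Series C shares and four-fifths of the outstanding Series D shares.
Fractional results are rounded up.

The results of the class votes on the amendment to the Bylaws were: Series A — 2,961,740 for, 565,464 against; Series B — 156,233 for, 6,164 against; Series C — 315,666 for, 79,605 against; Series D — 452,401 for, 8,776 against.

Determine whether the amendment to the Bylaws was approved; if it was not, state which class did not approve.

Approved — every class gave the required vote.

Series A: 4/5 of 3702174 = 2961739.20, rounded up to 2961740; 2,961,740 required, 2,961,740 in favor — approved.
Series B: 3/4 of 208310 = 156232.50, rounded up to 156233; 156,233 required, 156,233 in favor — approved.
Series C: 3/5 of 526025 = 315615; 315,615 required, 315,666 in favor — approved.
Series D: 4/5 of 565301 = 452240.80, rounded up to 452241; 452,241 required, 452,401 in favor — approved.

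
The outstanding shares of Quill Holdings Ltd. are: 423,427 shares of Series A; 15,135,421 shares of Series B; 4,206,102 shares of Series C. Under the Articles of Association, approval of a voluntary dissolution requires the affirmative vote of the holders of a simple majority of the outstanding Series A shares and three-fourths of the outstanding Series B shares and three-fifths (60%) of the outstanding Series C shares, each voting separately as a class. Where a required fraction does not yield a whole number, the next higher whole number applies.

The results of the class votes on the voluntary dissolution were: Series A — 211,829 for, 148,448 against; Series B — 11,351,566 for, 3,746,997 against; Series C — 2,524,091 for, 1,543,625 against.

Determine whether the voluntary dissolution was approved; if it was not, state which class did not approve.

Series A: a majority of 423427 is 211714; 211,714 required, 211,829 in favor — approved.
Series B: 3/4 of 15135421 = 11351565.75, rounded up to 11351566; 11,351,566 required, 11,351,566 in favor — approved.
Series C: 3/5 of 4206102 = 2523661.20, rounded up to 2523662; 2,523,662 required, 2,524,091 in favor — approved.

Approved — every class gave the required vote.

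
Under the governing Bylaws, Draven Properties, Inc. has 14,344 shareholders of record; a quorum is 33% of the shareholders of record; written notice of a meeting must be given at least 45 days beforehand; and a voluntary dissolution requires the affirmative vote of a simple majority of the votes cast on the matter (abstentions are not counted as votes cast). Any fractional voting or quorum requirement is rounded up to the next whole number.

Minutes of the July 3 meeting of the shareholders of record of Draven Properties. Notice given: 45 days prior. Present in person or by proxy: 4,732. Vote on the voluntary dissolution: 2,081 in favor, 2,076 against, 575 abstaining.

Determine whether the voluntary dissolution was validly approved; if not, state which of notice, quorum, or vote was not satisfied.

Notice: 45 days given; 45 required. Satisfied.
Quorum: 33% of 14,344 = 4,733.52, rounded up to 4,734; 4,732 present. Not satisfied.
Vote: requires a majority of the votes cast (4,732 − 575 abstaining = 4,157); a majority of 4157 is 2079, so 2,079 needed; 2,081 in favor. Satisfied.

Invalid — quorum requirement not satisfied.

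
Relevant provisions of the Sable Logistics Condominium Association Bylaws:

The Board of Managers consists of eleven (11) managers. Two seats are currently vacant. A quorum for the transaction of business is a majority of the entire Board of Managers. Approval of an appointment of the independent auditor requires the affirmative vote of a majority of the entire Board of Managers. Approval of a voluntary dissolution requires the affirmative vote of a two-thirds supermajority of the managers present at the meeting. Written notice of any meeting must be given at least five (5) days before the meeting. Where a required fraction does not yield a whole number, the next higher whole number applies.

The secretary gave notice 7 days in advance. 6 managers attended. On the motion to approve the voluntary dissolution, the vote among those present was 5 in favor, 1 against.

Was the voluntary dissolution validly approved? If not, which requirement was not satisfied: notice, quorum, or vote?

Notice: 7 days given; 5 required (7 ≥ 5). Satisfied.
Quorum: 6 present; quorum is 6. Satisfied.
Vote: the voluntary dissolution requires two-thirds of the managers present (6). 2/3 of 6 = 4, so 4 affirmative votes are needed; 5 voted in favor. Satisfied.

Valid — all requirements satisfied.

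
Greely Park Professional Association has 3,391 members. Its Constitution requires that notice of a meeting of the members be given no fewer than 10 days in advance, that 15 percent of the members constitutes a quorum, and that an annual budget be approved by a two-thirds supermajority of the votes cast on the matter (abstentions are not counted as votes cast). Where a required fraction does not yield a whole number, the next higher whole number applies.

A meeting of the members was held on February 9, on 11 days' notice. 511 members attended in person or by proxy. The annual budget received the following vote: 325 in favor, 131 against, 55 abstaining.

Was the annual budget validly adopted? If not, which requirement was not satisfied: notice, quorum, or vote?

Notice: 11 days given; 10 required. Satisfied.
Quorum: 15% of 3,391 = 508.65, rounded up to 509; 511 present. Satisfied.
Vote: requires two-thirds of the votes cast (511 − 55 abstaining = 456); 2/3 of 456 = 304, so 304 needed; 325 in favor. Satisfied.

Valid — all requirements satisfied.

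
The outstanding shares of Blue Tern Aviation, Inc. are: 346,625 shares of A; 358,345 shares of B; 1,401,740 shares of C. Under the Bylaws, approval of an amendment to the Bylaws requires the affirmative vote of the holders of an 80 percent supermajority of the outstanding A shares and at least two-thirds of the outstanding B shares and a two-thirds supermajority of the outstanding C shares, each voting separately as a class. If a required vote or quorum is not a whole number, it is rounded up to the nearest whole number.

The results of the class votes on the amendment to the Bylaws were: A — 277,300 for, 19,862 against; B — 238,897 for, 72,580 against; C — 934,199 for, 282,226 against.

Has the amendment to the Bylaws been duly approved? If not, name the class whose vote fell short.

A: 4/5 of 346625 = 277300; 277,300 required, 277,300 in favor — approved.
B: 2/3 of 358345 = 238896.67, rounded up to 238897; 238,897 required, 238,897 in favor — approved.
C: 2/3 of 1401740 = 934493.33, rounded up to 934494; 934,494 required, 934,199 in favor — not approved.

Not approved — the C shares did not give the required vote.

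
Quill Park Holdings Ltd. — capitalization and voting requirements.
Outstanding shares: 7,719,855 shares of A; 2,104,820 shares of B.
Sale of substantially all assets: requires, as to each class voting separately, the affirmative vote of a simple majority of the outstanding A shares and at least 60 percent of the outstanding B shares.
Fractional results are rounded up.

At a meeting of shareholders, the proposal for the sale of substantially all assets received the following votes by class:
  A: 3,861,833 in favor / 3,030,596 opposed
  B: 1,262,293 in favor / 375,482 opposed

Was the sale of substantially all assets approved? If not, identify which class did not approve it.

Not approved — the B shares did not give the required vote.

A: a majority of 7719855 is 3859928; 3,859,928 required, 3,861,833 in favor — approved.
B: 3/5 of 2104820 = 1262892; 1,262,892 required, 1,262,293 in favor — not approved.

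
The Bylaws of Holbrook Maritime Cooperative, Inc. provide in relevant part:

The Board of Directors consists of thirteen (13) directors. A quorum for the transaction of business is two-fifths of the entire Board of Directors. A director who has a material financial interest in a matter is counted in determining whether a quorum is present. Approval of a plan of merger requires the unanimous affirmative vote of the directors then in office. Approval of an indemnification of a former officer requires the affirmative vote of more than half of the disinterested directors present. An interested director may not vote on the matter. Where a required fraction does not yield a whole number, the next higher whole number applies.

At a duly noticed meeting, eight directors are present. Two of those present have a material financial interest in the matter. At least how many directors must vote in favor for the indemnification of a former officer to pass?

The indemnification of a former officer requires a majority of the disinterested directors present (8 − 2 = 6).
A majority of 6 is 4.

4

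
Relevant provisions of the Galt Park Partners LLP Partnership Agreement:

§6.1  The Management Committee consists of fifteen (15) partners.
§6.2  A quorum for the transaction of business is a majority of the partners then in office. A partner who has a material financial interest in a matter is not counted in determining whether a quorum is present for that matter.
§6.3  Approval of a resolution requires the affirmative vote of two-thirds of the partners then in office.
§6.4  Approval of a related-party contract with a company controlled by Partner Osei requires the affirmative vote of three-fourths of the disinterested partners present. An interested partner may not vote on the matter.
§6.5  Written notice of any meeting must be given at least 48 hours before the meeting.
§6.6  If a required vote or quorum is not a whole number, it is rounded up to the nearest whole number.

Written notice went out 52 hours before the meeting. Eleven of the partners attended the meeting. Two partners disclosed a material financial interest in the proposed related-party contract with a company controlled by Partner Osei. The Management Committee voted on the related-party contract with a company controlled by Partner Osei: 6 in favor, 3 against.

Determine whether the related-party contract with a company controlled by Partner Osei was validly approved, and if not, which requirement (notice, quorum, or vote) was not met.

Notice: 52 hours given; 48 required (52 ≥ 48). Satisfied.
Quorum: 11 present, but the 2 interested partners do not count, leaving 9. Quorum is 8. Satisfied.
Vote: the related-party contract with a company controlled by Partner Osei requires three-fourths of the disinterested partners present (11 − 2 = 9). 3/4 of 9 = 6.75, rounded up to 7, so 7 affirmative votes are needed; 6 voted in favor. Not satisfied.

Invalid — vote requirement not satisfied.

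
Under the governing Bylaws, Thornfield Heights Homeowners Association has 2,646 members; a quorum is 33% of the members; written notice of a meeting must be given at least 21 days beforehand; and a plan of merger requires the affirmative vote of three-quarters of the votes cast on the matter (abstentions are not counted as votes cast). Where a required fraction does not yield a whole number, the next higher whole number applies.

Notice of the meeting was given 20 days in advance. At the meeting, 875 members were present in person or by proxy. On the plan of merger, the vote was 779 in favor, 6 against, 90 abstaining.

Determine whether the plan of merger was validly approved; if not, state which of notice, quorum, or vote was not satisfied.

Invalid — notice requirement not satisfied.

Notice: 20 days given; 21 required. Not satisfied.
Quorum: 33% of 2,646 = 873.18, rounded up to 874; 875 present. Satisfied.
Vote: requires three-fourths of the votes cast (875 − 90 abstaining = 785); 3/4 of 785 = 588.75, rounded up to 589, so 589 needed; 779 in favor. Satisfied.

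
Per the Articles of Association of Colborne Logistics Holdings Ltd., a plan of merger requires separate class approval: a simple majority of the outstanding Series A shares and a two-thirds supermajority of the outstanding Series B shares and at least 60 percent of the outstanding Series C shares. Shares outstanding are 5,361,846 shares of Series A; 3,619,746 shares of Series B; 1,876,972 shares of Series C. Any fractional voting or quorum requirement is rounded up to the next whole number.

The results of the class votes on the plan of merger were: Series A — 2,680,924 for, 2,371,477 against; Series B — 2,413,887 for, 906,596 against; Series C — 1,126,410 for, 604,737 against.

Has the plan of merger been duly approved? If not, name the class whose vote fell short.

Approved — every class gave the required vote.

Series A: a majority of 5361846 is 2680924; 2,680,924 required, 2,680,924 in favor — approved.
Series B: 2/3 of 3619746 = 2413164; 2,413,164 required, 2,413,887 in favor — approved.
Series C: 3/5 of 1876972 = 1126183.20, rounded up to 1126184; 1,126,184 required, 1,126,410 in favor — approved.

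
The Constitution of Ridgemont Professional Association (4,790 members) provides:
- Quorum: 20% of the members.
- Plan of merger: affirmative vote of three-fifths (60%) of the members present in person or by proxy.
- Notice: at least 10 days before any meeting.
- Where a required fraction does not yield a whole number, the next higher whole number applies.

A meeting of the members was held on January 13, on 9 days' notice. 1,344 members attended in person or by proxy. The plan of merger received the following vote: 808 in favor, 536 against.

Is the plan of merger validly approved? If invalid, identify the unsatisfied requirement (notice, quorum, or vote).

Invalid — notice requirement not satisfied.

Notice: 9 days given; 10 required. Not satisfied.
Quorum: 20% of 4,790 = 958; 1,344 present. Satisfied.
Vote: requires three-fifths of those present (1,344); 3/5 of 1344 = 806.40, rounded up to 807, so 807 needed; 808 in favor. Satisfied.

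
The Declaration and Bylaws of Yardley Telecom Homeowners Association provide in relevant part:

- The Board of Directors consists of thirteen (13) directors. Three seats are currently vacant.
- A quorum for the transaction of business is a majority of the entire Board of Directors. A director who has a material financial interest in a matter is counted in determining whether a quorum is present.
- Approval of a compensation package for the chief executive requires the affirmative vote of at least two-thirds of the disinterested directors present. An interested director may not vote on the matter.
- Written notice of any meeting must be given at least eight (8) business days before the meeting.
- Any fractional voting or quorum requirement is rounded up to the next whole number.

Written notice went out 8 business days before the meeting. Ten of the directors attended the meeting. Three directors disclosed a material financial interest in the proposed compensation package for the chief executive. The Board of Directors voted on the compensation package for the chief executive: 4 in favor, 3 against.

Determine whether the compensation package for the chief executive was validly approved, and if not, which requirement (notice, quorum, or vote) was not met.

Invalid — vote requirement not satisfied.

Notice: 8 business days given; 8 required (8 ≥ 8). Satisfied.
Quorum: 10 present (interested directors count toward quorum); quorum is 7. Satisfied.
Vote: the compensation package for the chief executive requires two-thirds of the disinterested directors present (10 − 3 = 7). 2/3 of 7 = 4.67, rounded up to 5, so 5 affirmative votes are needed; 4 voted in favor. Not satisfied.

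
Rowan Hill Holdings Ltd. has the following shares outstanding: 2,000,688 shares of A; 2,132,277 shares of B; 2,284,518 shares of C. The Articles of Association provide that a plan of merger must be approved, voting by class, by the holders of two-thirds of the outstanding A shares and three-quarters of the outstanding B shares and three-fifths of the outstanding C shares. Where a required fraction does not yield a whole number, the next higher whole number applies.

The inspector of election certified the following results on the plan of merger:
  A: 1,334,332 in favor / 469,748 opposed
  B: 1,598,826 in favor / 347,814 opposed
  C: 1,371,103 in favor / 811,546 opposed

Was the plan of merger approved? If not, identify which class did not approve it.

A: 2/3 of 2000688 = 1333792; 1,333,792 required, 1,334,332 in favor — approved.
B: 3/4 of 2132277 = 1599207.75, rounded up to 1599208; 1,599,208 required, 1,598,826 in favor — not approved.
C: 3/5 of 2284518 = 1370710.80, rounded up to 1370711; 1,370,711 required, 1,371,103 in favor — approved.

Not approved — the B shares did not give the required vote.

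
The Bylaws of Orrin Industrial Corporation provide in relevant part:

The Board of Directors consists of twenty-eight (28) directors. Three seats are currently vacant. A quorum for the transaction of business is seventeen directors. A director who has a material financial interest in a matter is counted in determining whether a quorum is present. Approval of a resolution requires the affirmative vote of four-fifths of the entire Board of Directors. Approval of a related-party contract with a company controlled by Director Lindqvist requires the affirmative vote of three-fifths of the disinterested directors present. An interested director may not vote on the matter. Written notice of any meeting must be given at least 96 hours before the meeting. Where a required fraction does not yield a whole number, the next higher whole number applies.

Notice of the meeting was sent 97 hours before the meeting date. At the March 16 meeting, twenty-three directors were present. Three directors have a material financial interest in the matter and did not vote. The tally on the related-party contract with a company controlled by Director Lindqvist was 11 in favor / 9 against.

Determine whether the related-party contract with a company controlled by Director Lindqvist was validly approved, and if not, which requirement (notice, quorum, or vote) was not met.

Notice: 97 hours given; 96 required (97 ≥ 96). Satisfied.
Quorum: 23 present (interested directors count toward quorum); quorum is 17. Satisfied.
Vote: the related-party contract with a company controlled by Director Lindqvist requires three-fifths of the disinterested directors present (23 − 3 = 20). 3/5 of 20 = 12, so 12 affirmative votes are needed; 11 voted in favor. Not satisfied.

Invalid — vote requirement not satisfied.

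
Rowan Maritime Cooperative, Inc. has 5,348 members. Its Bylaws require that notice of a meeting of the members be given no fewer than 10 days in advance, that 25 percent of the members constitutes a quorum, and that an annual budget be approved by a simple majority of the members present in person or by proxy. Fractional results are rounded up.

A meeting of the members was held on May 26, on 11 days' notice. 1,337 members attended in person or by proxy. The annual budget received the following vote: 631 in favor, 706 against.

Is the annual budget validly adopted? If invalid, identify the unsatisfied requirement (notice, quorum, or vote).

Notice: 11 days given; 10 required. Satisfied.
Quorum: 25% of 5,348 = 1,337; 1,337 present. Satisfied.
Vote: requires a majority of those present (1,337); a majority of 1337 is 669, so 669 needed; 631 in favor. Not satisfied.

Invalid — vote requirement not satisfied.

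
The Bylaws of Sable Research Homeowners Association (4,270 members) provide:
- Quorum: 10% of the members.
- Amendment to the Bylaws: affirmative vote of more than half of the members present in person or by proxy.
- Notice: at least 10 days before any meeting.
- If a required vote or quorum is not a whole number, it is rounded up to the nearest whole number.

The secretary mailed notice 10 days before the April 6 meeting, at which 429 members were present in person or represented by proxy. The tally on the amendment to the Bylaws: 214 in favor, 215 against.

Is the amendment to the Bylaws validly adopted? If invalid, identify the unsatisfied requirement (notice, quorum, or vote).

Invalid — vote requirement not satisfied.

Notice: 10 days given; 10 required. Satisfied.
Quorum: 10% of 4,270 = 427; 429 present. Satisfied.
Vote: requires a majority of those present (429); a majority of 429 is 215, so 215 needed; 214 in favor. Not satisfied.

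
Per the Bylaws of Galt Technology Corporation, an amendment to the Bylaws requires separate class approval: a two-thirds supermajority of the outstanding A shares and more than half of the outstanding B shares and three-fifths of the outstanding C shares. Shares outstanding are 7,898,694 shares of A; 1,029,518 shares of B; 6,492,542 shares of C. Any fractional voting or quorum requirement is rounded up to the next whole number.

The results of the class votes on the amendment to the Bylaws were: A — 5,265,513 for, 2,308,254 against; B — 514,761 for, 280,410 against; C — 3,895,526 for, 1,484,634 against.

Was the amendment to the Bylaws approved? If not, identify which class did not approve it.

A: 2/3 of 7898694 = 5265796; 5,265,796 required, 5,265,513 in favor — not approved.
B: a majority of 1029518 is 514760; 514,760 required, 514,761 in favor — approved.
C: 3/5 of 6492542 = 3895525.20, rounded up to 3895526; 3,895,526 required, 3,895,526 in favor — approved.

Not approved — the A shares did not give the required vote.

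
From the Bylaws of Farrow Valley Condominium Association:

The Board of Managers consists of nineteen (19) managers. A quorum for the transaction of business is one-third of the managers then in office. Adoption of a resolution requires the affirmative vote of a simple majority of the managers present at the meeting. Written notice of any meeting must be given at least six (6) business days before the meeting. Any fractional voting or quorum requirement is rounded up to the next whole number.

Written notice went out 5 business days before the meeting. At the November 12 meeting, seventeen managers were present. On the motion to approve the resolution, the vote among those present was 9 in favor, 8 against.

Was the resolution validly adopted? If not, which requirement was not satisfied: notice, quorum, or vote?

Invalid — notice requirement not satisfied.

Notice: 5 business days given; 6 required (5 < 6). Not satisfied.
Quorum: 17 present; quorum is 7. Satisfied.
Vote: the resolution requires a majority of the managers present (17). A majority of 17 is 9, so 9 affirmative votes are needed; 9 voted in favor. Satisfied.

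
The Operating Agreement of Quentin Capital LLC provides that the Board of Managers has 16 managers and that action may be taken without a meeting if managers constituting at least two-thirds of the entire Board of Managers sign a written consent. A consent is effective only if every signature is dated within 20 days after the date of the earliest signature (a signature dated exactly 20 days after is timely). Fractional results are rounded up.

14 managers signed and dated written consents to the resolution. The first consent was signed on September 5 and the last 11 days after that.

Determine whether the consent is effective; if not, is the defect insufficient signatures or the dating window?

Effective — both the signature and dating-window requirements are satisfied.

Signatures required: at least two-thirds of 16 — 2/3 of 16 = 10.67, rounded up to 11, so 11 needed; 14 signed. Sufficient.
Dating window: the latest signature is 11 days after the earliest; the limit is 20 days. Within the window.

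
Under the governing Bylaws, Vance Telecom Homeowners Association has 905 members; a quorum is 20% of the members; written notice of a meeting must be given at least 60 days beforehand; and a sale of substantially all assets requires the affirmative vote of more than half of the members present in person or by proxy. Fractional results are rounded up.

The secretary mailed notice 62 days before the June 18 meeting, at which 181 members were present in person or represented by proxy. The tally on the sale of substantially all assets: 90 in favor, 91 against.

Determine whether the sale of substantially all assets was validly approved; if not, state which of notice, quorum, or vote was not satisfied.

Invalid — vote requirement not satisfied.

Notice: 62 days given; 60 required. Satisfied.
Quorum: 20% of 905 = 181; 181 present. Satisfied.
Vote: requires a majority of those present (181); a majority of 181 is 91, so 91 needed; 90 in favor. Not satisfied.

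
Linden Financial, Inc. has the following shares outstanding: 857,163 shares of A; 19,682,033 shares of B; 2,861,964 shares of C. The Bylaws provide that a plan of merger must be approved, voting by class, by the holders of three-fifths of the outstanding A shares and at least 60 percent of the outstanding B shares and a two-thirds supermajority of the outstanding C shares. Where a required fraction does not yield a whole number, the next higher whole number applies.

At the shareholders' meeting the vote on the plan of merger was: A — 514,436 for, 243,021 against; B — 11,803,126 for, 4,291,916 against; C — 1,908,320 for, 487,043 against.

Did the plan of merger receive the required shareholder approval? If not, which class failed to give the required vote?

Not approved — the B shares did not give the required vote.

A: 3/5 of 857163 = 514297.80, rounded up to 514298; 514,298 required, 514,436 in favor — approved.
B: 3/5 of 19682033 = 11809219.80, rounded up to 11809220; 11,809,220 required, 11,803,126 in favor — not approved.
C: 2/3 of 2861964 = 1907976; 1,907,976 required, 1,908,320 in favor — approved.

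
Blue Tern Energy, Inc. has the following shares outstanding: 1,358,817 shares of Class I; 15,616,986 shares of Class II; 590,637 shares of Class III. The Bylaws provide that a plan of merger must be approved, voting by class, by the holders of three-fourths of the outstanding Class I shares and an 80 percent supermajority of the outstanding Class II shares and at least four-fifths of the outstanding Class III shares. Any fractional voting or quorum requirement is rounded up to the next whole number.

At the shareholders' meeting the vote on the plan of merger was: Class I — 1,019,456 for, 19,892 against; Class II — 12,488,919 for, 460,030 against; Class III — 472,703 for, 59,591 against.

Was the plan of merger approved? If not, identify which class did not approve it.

Not approved — the Class II shares did not give the required vote.

Class I: 3/4 of 1358817 = 1019112.75, rounded up to 1019113; 1,019,113 required, 1,019,456 in favor — approved.
Class II: 4/5 of 15616986 = 12493588.80, rounded up to 12493589; 12,493,589 required, 12,488,919 in favor — not approved.
Class III: 4/5 of 590637 = 472509.60, rounded up to 472510; 472,510 required, 472,703 in favor — approved.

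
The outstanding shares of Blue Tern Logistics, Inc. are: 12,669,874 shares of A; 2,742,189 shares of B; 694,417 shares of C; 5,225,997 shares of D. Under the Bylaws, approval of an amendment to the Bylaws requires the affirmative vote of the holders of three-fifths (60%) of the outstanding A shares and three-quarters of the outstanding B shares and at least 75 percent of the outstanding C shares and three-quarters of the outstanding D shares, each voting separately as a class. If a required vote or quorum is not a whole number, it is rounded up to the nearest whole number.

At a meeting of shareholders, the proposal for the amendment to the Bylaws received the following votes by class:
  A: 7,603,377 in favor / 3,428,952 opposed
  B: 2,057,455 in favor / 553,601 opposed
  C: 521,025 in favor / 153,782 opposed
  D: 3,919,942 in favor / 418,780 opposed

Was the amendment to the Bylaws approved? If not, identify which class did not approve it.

Approved — every class gave the required vote.

A: 3/5 of 12669874 = 7601924.40, rounded up to 7601925; 7,601,925 required, 7,603,377 in favor — approved.
B: 3/4 of 2742189 = 2056641.75, rounded up to 2056642; 2,056,642 required, 2,057,455 in favor — approved.
C: 3/4 of 694417 = 520812.75, rounded up to 520813; 520,813 required, 521,025 in favor — approved.
D: 3/4 of 5225997 = 3919497.75, rounded up to 3919498; 3,919,498 required, 3,919,942 in favor — approved.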